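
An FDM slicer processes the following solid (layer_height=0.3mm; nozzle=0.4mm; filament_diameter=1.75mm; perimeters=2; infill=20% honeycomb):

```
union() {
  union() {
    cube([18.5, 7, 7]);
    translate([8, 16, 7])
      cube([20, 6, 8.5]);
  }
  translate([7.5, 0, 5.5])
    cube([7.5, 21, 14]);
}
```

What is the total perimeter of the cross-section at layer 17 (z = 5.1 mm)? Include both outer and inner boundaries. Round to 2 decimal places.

51.00 mm

At z = 5.1 mm: the cube (footprint 18.5×7) is included at this height (perimeter 51.00 mm); the cube at (8, 16) does not reach this height (z outside [7, 15.5]); Taking the union: only the 18.5×7 cube is present, so the union is just that shape — boundary = 51.00 mm; the cube at (7.5, 0) does not reach this height (z outside [5.5, 19.5]); Merging all regions: only that combined region is present, so the union is just that shape — boundary = 51.00 mm. Overall, the cross-section is a single solid region. Total boundary length (outer) = 51.00 mm.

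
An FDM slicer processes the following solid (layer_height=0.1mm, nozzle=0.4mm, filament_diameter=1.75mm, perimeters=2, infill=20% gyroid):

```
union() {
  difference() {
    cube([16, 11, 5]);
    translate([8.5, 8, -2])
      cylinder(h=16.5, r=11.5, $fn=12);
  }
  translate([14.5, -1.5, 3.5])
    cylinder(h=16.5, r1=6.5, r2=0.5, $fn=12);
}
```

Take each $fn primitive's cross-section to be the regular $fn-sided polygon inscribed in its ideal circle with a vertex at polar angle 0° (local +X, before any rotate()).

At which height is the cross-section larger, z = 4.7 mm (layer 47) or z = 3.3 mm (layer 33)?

layer 47 (z = 4.7 mm)

Layer 47 (z = 4.7): the cube (footprint 16×11) is included at this height (area 176.00 mm²); the r=11.5 cylinder at (8.5, 8) contributes a regular 12-gon of circumradius 11.5 (area = (12/2)·11.500²·sin(360°/12) = 396.75 mm²); After the difference (first − rest): starting from the 16×11 cube (176.00 mm²), the r=11.5 cylinder at (8.5, 8) partially overlaps it — only the 175.69 mm² overlap (of its 396.75 mm²) is removed, clipping the outline — area = 0.31 mm²; the cone at (14.5, -1.5) (r1=6.5→r2=0.5) has section circumradius 6.064 here — a regular 12-gon (area = (12/2)·6.064²·sin(360°/12) = 110.30 mm²); Combining (union): the 2 present regions are separate (no shared area or edge), so areas and boundary lengths simply add and each stays a separate island — area = 110.62 mm². So its area = 110.62 mm². Layer 33 (z = 3.3): the cube is present — its section is the full 16×11 rectangle (area 176.00 mm²); the cylinder at (8.5, 8): section is a regular 12-gon, circumradius r=11.5 (area = (12/2)·11.500²·sin(360°/12) = 396.75 mm²); Subtracting the remaining from the first: starting from the 16×11 cube (176.00 mm²), the r=11.5 cylinder at (8.5, 8) partially overlaps it — only the 175.69 mm² overlap (of its 396.75 mm²) is removed, clipping the outline — area = 0.31 mm²; the cone at (14.5, -1.5) is not intersected at this z (z outside [3.5, 20]); Merging all regions: only the result so far is present, so the union is just that shape — area = 0.31 mm². So its area = 0.31 mm². Layer 47 is larger (110.62 vs 0.31 mm²).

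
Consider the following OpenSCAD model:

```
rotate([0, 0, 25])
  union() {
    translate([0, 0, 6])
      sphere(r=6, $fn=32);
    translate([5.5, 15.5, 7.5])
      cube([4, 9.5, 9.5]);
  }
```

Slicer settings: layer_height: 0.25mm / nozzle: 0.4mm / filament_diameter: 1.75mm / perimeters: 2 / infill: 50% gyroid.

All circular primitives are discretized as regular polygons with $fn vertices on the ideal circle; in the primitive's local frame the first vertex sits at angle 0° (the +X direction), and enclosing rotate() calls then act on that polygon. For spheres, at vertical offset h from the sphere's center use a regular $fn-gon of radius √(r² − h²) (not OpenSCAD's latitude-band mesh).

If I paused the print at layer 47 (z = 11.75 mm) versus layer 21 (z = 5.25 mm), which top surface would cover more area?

Layer 47 (z = 11.75): the r=6 sphere contributes a regular 32-gon of circumradius √(6²−5.75²) = 1.714 (area = (32/2)·1.714²·sin(360°/32) = 9.17 mm²); the cube at (5.5, 15.5) is present — its section is the full 4×9.5 rectangle (area 38.00 mm²); Taking the union: the 2 present regions are separate (no shared area or edge), so areas and boundary lengths simply add and each stays a separate island — area = 47.17 mm²; (whole slice rotated 25° about Z — lengths, areas and connectivity unchanged). So its area = 47.17 mm². Layer 21 (z = 5.25): the r=6 sphere slices to a regular 32-gon of circumradius 5.953 (√(r²−h²) with h=0.75 from center) (area = (32/2)·5.953²·sin(360°/32) = 110.62 mm²); the cube at (5.5, 15.5) is not intersected at this z (z outside [7.5, 17]); Combining (union): only the r=6 sphere is present, so the union is just that shape — area = 110.62 mm²; (whole slice rotated 25° about Z — lengths, areas and connectivity unchanged). So its area = 110.62 mm². Layer 21 is larger (110.62 vs 47.17 mm²).

layer 21 (z = 5.25 mm)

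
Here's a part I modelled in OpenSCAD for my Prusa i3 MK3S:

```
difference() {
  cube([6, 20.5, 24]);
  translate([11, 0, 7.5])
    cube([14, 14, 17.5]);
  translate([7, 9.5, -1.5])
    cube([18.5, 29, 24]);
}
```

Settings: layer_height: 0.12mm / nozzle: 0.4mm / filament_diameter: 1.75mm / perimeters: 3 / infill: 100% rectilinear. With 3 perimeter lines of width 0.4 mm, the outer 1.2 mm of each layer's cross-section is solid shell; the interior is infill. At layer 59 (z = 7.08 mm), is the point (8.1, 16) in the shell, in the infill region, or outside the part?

outside

At z = 7.08 mm: the 6×20.5 cube contributes its full rectangle; the cube at (11, 0) does not reach this height (z outside [7.5, 25]); the cube at (7, 9.5) is present — its section is the full 18.5×29 rectangle; After the difference (first − rest): starting from the 6×20.5 cube, the 18.5×29 cube at (7, 9.5) misses the remaining region (no effect) — 1 connected region. Overall, the cross-section is a single solid region. The nearest boundary edge runs (6.00, 20.50)→(6.00, 0.00); distance from the point to it = 2.10 mm. The point is not inside any of the regions above, so it lies outside the cross-section (2.10 mm from the nearest boundary).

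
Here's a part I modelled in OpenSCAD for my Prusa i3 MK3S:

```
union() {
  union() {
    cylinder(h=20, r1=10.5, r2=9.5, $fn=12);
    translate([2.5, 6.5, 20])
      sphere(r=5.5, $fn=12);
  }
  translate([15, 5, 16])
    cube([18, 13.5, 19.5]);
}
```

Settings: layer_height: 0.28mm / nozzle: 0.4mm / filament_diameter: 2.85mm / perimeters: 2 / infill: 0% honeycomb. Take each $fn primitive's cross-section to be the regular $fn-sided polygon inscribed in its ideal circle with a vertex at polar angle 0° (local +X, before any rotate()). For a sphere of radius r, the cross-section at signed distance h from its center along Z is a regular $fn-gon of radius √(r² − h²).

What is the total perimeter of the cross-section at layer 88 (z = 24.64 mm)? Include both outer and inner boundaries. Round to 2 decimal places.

At z = 24.64 mm: the cone is not intersected at this z (z outside [0, 20]); the sphere at (2.5, 6.5): section is a regular 12-gon, circumradius = √(r²−h²) = √(5.5²−4.64²) = 2.953 (perimeter = 2·12·2.953·sin(180°/12) = 18.34 mm); Taking the union: only the r=5.5 sphere at (2.5, 6.5) is present, so the union is just that shape — boundary = 18.34 mm; the 18×13.5 cube at (15, 5) contributes its full rectangle (perimeter 63.00 mm); Combining (union): the 2 present regions are separate (no shared area or edge), so areas and boundary lengths simply add and each stays a separate island — boundary = 81.34 mm. Overall, the cross-section has 2 separate islands. Total boundary length (outer) = 81.34 mm.

81.34 mm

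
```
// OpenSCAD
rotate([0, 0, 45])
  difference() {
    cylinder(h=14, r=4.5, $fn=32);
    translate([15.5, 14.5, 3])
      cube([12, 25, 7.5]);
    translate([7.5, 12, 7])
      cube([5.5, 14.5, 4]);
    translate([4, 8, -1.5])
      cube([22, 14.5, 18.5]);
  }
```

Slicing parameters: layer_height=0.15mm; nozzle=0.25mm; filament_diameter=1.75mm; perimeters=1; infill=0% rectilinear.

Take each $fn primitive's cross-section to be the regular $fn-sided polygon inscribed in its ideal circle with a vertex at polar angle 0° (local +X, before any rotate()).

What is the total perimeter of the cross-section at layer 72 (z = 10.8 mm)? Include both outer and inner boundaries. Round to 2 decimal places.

28.23 mm

At z = 10.8 mm: the r=4.5 cylinder contributes a regular 32-gon of circumradius 4.5 (perimeter = 2·32·4.500·sin(180°/32) = 28.23 mm); the cube at (15.5, 14.5) is absent (z outside [3, 10.5]); the 5.5×14.5 cube at (7.5, 12) contributes its full rectangle (perimeter 40.00 mm); the cube at (4, 8) (footprint 22×14.5) is included at this height (perimeter 73.00 mm); After the difference (first − rest): starting from the r=4.5 cylinder, the 5.5×14.5 cube at (7.5, 12) misses the remaining region (no effect); the 22×14.5 cube at (4, 8) misses the remaining region (no effect) — boundary = 28.23 mm; (whole slice rotated 45° about Z — lengths, areas and connectivity unchanged). Overall, the cross-section is a single solid region. Total boundary length (outer) = 28.23 mm.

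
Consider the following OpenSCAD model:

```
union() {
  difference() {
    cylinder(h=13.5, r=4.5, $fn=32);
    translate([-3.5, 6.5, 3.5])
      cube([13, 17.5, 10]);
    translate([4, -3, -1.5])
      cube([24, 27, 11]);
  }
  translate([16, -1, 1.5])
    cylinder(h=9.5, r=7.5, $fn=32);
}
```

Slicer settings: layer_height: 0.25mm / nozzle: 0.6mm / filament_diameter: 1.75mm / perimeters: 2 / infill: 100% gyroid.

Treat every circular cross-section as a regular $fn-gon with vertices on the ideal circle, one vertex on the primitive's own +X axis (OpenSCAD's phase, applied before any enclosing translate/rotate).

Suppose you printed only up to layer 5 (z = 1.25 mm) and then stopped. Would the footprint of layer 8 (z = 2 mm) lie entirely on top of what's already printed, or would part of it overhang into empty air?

part overhangs

Compare the two slices. At z = 1.25: the cylinder: section is a regular 32-gon, circumradius r=4.5 (area = (32/2)·4.500²·sin(360°/32) = 63.21 mm²); the cube at (-3.5, 6.5) is absent (z outside [3.5, 13.5]); the cube at (4, -3) (footprint 24×27) is included at this height (area 648.00 mm²); Taking the first minus the rest: starting from the r=4.5 cylinder (63.21 mm²), the 24×27 cube at (4, -3) partially overlaps it — only the 1.33 mm² overlap (of its 648.00 mm²) is removed, clipping the outline — area = 61.88 mm²; the cylinder at (16, -1) is not intersected at this z (z outside [1.5, 11]); Taking the union: only the result so far is present, so the union is just that shape — area = 61.88 mm². At z = 2: the cylinder: section is a regular 32-gon, circumradius r=4.5 (area = (32/2)·4.500²·sin(360°/32) = 63.21 mm²); the cube at (-3.5, 6.5) does not reach this height (z outside [3.5, 13.5]); the 24×27 cube at (4, -3) contributes its full rectangle (area 648.00 mm²); Taking the first minus the rest: starting from the r=4.5 cylinder (63.21 mm²), the 24×27 cube at (4, -3) partially overlaps it — only the 1.33 mm² overlap (of its 648.00 mm²) is removed, clipping the outline — area = 61.88 mm²; the r=7.5 cylinder at (16, -1) contributes a regular 32-gon of circumradius 7.5 (area = (32/2)·7.500²·sin(360°/32) = 175.58 mm²); Combining (union): the 2 present regions are separate (no shared area or edge), so areas and boundary lengths simply add and each stays a separate island — area = 237.46 mm². Checking containment: at z = 2 the cross-section extends beyond the z = 1.25 cross-section by about 175.58 mm².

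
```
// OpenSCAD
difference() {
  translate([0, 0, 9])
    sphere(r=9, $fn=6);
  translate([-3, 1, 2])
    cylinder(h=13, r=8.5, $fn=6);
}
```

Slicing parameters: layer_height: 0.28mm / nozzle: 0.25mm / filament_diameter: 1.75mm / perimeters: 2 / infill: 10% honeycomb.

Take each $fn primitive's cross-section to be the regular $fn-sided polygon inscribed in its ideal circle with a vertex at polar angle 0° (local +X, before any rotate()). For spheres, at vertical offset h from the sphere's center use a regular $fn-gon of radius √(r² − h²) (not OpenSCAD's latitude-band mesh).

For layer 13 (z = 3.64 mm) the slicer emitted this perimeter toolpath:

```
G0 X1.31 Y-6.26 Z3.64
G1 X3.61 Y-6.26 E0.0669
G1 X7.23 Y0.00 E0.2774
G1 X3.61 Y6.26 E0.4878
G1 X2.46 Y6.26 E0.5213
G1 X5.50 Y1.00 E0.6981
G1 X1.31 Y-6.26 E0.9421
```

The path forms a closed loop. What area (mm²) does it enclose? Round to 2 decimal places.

Apply the shoelace formula to the sequence of (X, Y) vertices; enclosed area = 22.20 mm².

22.20 mm²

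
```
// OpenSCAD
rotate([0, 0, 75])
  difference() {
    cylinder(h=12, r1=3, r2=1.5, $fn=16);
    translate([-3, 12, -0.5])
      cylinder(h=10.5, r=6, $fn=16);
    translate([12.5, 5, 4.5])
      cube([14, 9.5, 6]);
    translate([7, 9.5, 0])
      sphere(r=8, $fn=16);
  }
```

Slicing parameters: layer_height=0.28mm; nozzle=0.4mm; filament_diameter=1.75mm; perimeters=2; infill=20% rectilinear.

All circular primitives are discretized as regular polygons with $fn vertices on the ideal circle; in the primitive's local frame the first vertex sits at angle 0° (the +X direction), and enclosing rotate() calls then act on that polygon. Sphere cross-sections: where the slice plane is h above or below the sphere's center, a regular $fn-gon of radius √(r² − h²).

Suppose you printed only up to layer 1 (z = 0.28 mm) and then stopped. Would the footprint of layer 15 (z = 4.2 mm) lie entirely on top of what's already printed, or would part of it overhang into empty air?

entirely on top

Compare the two slices. At z = 0.28: the cone contributes a regular 16-gon of circumradius 2.965 (interpolated between r1=3 and r2=1.5 at t=0.023) (area = (16/2)·2.965²·sin(360°/16) = 26.91 mm²); the r=6 cylinder at (-3, 12) gives a regular 16-gon of circumradius 6 (constant along its height) (area = (16/2)·6.000²·sin(360°/16) = 110.21 mm²); the cube at (12.5, 5) is absent (z outside [4.5, 10.5]); the r=8 sphere at (7, 9.5) contributes a regular 16-gon of circumradius √(8²−0.28²) = 7.995 (area = (16/2)·7.995²·sin(360°/16) = 195.69 mm²); After the difference (first − rest): starting from the cone (26.91 mm²), the r=6 cylinder at (-3, 12) misses the remaining region (no effect); the r=8 sphere at (7, 9.5) misses the remaining region (no effect) — area = 26.91 mm²; (whole slice rotated 75° about Z — lengths, areas and connectivity unchanged). At z = 4.2: the cone: at t=0.350 of its height the radius interpolates to r₁+(r₂−r₁)t = 2.475, giving a regular 16-gon of that circumradius (area = (16/2)·2.475²·sin(360°/16) = 18.75 mm²); the r=6 cylinder at (-3, 12) gives a regular 16-gon of circumradius 6 (constant along its height) (area = (16/2)·6.000²·sin(360°/16) = 110.21 mm²); the cube at (12.5, 5) is absent (z outside [4.5, 10.5]); the r=8 sphere at (7, 9.5) slices to a regular 16-gon of circumradius 6.809 (√(r²−h²) with h=4.2 from center) (area = (16/2)·6.809²·sin(360°/16) = 141.93 mm²); After the difference (first − rest): starting from the cone (18.75 mm²), the r=6 cylinder at (-3, 12) misses the remaining region (no effect); the r=8 sphere at (7, 9.5) misses the remaining region (no effect) — area = 18.75 mm²; (whole slice rotated 75° about Z — lengths, areas and connectivity unchanged). Checking containment: the cross-section at z = 4.2 is a subset of the cross-section at z = 0.28.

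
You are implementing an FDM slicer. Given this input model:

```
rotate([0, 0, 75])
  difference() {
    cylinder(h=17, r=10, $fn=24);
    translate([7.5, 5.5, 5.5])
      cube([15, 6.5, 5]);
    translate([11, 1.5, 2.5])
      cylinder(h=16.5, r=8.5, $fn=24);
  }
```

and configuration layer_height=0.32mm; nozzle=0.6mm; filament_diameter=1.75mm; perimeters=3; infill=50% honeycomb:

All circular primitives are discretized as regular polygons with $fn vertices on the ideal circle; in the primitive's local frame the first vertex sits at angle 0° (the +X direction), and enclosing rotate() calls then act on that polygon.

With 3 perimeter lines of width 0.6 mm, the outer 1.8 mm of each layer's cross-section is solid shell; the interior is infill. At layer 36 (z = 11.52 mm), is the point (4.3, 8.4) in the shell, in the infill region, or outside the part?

outside

At z = 11.52 mm: the r=10 cylinder contributes a regular 24-gon of circumradius 10; the cube at (7.5, 5.5) is absent (z outside [5.5, 10.5]); the r=8.5 cylinder at (11, 1.5) gives a regular 24-gon of circumradius 8.5 (constant along its height); After the difference (first − rest): starting from the r=10 cylinder, the r=8.5 cylinder at (11, 1.5) partially overlaps it — only the 74.26 mm² overlap (of its 224.40 mm²) is removed, clipping the outline — 1 connected region; (rotated 75° about Z; rotation is an isometry so areas/perimeters/island counts are preserved). Overall, the cross-section is a single solid region. Undo the 75° rotation: the query point maps to (9.227, -1.979) in the un-rotated model frame. The nearest boundary edge runs (6.75, -5.86)→(7.70, -6.25); distance from the point to it = 4.53 mm. The point is not inside any of the regions above, so it lies outside the cross-section (4.53 mm from the nearest boundary).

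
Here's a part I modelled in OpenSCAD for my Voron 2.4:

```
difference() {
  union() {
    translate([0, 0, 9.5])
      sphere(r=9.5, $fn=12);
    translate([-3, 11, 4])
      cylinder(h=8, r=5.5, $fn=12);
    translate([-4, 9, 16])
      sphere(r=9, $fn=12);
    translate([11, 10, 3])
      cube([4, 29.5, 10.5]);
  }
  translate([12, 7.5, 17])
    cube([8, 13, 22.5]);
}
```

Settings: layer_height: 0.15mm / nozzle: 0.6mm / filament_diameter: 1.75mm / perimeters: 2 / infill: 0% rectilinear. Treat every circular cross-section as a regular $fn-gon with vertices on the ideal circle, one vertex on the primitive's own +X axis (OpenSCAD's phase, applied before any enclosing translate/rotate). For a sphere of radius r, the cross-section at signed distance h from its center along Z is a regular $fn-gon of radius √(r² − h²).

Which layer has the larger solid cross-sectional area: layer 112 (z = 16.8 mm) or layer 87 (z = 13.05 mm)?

layer 87 (z = 13.05 mm)

Layer 112 (z = 16.8): the r=9.5 sphere slices to a regular 12-gon of circumradius 6.079 (√(r²−h²) with h=7.3 from center) (area = (12/2)·6.079²·sin(360°/12) = 110.88 mm²); the cylinder at (-3, 11) is absent (z outside [4, 12]); the r=9 sphere at (-4, 9) contributes a regular 12-gon of circumradius √(9²−0.8²) = 8.964 (area = (12/2)·8.964²·sin(360°/12) = 241.08 mm²); the cube at (11, 10) does not reach this height (z outside [3, 13.5]); Taking the union: the regions partially overlap — summed areas 351.96 mm² minus the doubly-counted overlap 35.61 mm² gives 316.35 mm² — area = 316.35 mm²; the cube at (12, 7.5) does not reach this height (z outside [17, 39.5]); Taking the first minus the rest: none of the subtracted shapes is present at this height, so the result so far is unchanged — area = 316.35 mm². So its area = 316.35 mm². Layer 87 (z = 13.05): the r=9.5 sphere contributes a regular 12-gon of circumradius √(9.5²−3.55²) = 8.812 (area = (12/2)·8.812²·sin(360°/12) = 232.94 mm²); the cylinder at (-3, 11) is not intersected at this z (z outside [4, 12]); the sphere at (-4, 9): section is a regular 12-gon, circumradius = √(r²−h²) = √(9²−2.95²) = 8.503 (area = (12/2)·8.503²·sin(360°/12) = 216.89 mm²); the cube at (11, 10) (footprint 4×29.5) is included at this height (area 118.00 mm²); Combining (union): the regions partially overlap — summed areas 567.83 mm² minus the doubly-counted overlap 68.04 mm² gives 499.80 mm² — area = 499.80 mm²; the cube at (12, 7.5) is absent (z outside [17, 39.5]); After the difference (first − rest): none of the subtracted shapes is present at this height, so the result so far is unchanged — area = 499.80 mm². So its area = 499.80 mm². Layer 87 is larger (499.80 vs 316.35 mm²).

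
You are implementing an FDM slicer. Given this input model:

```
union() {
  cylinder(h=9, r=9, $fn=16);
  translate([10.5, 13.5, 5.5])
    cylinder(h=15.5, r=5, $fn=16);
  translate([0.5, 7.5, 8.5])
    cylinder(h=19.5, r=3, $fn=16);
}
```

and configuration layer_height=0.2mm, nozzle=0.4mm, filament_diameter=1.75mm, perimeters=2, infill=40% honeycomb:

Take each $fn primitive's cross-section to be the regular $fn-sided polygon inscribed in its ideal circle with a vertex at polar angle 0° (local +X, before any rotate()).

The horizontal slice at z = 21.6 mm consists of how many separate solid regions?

At z = 21.6 mm: the cylinder does not reach this height (z outside [0, 9]); the cylinder at (10.5, 13.5) does not reach this height (z outside [5.5, 21]); the r=3 cylinder at (0.5, 7.5) contributes a regular 16-gon of circumradius 3; Combining (union): only the r=3 cylinder at (0.5, 7.5) is present, so the union is just that shape — 1 connected region. The result has 1 disconnected region.

1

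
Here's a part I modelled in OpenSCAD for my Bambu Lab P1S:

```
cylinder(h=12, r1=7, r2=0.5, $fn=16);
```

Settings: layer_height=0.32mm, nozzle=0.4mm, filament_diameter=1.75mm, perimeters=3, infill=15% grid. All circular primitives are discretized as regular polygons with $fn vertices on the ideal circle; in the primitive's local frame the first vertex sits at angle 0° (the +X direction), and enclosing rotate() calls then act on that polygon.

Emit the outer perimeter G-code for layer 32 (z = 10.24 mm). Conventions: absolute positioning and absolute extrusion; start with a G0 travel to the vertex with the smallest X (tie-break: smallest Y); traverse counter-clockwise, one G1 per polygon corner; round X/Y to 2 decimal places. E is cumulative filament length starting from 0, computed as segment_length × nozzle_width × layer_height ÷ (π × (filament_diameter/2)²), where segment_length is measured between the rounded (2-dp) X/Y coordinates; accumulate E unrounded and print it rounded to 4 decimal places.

At z = 10.24 mm: the cone: at t=0.853 of its height the radius interpolates to r₁+(r₂−r₁)t = 1.453, giving a regular 16-gon of that circumradius. The outline is a single polygon with 16 vertices. Extrusion per mm of travel: 0.4 × 0.32 / (π × 0.875²) = 0.053216. Accumulating E over each segment gives final E = 0.4827.

G0 X-1.45 Y0.00 Z10.24
G1 X-1.34 Y-0.56 E0.0304
G1 X-1.03 Y-1.03 E0.0603
G1 X-0.56 Y-1.34 E0.0903
G1 X0.00 Y-1.45 E0.1207
G1 X0.56 Y-1.34 E0.1510
G1 X1.03 Y-1.03 E0.1810
G1 X1.34 Y-0.56 E0.2110
G1 X1.45 Y0.00 E0.2413
G1 X1.34 Y0.56 E0.2717
G1 X1.03 Y1.03 E0.3017
G1 X0.56 Y1.34 E0.3316
G1 X0.00 Y1.45 E0.3620
G1 X-0.56 Y1.34 E0.3924
G1 X-1.03 Y1.03 E0.4223
G1 X-1.34 Y0.56 E0.4523
G1 X-1.45 Y0.00 E0.4827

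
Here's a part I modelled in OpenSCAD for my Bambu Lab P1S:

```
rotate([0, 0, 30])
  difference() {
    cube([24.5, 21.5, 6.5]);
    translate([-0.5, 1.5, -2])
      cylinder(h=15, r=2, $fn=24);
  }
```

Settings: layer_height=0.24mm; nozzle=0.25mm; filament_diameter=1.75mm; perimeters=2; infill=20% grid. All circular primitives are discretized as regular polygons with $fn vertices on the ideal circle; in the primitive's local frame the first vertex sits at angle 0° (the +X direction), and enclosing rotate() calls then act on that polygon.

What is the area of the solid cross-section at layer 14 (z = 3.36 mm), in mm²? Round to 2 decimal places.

At z = 3.36 mm: the cube is present — its section is the full 24.5×21.5 rectangle (area 526.75 mm²); the r=2 cylinder at (-0.5, 1.5) gives a regular 24-gon of circumradius 2 (constant along its height) (area = (24/2)·2.000²·sin(360°/24) = 12.42 mm²); Subtracting the remaining from the first: starting from the 24.5×21.5 cube (526.75 mm²), the r=2 cylinder at (-0.5, 1.5) partially overlaps it — only the 4.04 mm² overlap (of its 12.42 mm²) is removed, clipping the outline — area = 522.71 mm²; (rotated 30° about Z; rotation is an isometry so areas/perimeters/island counts are preserved). Overall, the cross-section is a single solid region. Net area = 522.71 mm².

522.71 mm²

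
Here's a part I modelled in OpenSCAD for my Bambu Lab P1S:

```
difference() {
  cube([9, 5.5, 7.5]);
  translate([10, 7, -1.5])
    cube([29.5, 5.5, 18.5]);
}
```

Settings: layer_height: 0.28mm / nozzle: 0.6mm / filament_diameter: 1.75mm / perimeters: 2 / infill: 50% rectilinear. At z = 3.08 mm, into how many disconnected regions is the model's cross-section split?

1

At z = 3.08 mm: the 9×5.5 cube contributes its full rectangle; the 29.5×5.5 cube at (10, 7) contributes its full rectangle; After the difference (first − rest): starting from the 9×5.5 cube, the 29.5×5.5 cube at (10, 7) misses the remaining region (no effect) — 1 connected region. The result has 1 disconnected region.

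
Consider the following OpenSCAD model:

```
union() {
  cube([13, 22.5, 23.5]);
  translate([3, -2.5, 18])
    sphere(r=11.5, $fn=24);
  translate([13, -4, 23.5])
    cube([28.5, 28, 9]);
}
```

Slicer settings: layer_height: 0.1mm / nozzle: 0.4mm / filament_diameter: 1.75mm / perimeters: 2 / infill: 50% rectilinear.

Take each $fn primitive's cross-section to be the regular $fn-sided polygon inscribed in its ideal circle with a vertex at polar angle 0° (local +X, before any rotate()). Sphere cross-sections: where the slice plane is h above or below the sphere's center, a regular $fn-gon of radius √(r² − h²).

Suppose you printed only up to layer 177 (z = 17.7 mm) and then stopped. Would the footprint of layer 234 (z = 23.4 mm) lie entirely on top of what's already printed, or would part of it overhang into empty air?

Compare the two slices. At z = 17.7: the cube (footprint 13×22.5) is included at this height (area 292.50 mm²); the sphere at (3, -2.5): section is a regular 24-gon, circumradius = √(r²−h²) = √(11.5²−0.3²) = 11.496 (area = (24/2)·11.496²·sin(360°/24) = 410.47 mm²); the cube at (13, -4) is not intersected at this z (z outside [23.5, 32.5]); Combining (union): the regions partially overlap — summed areas 702.97 mm² minus the doubly-counted overlap 98.67 mm² gives 604.29 mm² — area = 604.29 mm². At z = 23.4: the cube (footprint 13×22.5) is included at this height (area 292.50 mm²); the r=11.5 sphere at (3, -2.5) contributes a regular 24-gon of circumradius √(11.5²−5.4²) = 10.153 (area = (24/2)·10.153²·sin(360°/24) = 320.18 mm²); the cube at (13, -4) is not intersected at this z (z outside [23.5, 32.5]); Merging all regions: the regions partially overlap — summed areas 612.68 mm² minus the doubly-counted overlap 77.42 mm² gives 535.26 mm² — area = 535.26 mm². Checking containment: the cross-section at z = 23.4 is a subset of the cross-section at z = 17.7.

entirely on top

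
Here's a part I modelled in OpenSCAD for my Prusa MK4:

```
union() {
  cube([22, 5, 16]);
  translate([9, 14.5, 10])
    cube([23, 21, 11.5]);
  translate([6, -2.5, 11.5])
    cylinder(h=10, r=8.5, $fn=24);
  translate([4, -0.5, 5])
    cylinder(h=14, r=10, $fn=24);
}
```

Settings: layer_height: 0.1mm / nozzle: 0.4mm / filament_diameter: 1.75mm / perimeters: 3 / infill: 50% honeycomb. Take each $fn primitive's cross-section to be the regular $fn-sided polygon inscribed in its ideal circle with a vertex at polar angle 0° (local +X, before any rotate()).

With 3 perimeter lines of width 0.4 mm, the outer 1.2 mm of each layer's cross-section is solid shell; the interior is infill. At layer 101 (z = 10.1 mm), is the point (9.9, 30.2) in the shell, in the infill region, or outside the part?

At z = 10.1 mm: the 22×5 cube contributes its full rectangle; the cube at (9, 14.5) (footprint 23×21) is included at this height; the cylinder at (6, -2.5) is not intersected at this z (z outside [11.5, 21.5]); the r=10 cylinder at (4, -0.5) gives a regular 24-gon of circumradius 10 (constant along its height); Merging all regions: the regions partially overlap (shared area 66.78 mm²), so overlapping operands fuse into one piece — 2 connected regions. Overall, the cross-section has 2 separate islands. The nearest boundary edge runs (9.00, 14.50)→(9.00, 35.50); distance from the point to it = 0.90 mm. (Shell/infill is judged within the island containing the point — the largest one.) The point is inside the cross-section, 0.90 mm from the nearest boundary — within the 1.2 mm shell band (3 × 0.4).

shell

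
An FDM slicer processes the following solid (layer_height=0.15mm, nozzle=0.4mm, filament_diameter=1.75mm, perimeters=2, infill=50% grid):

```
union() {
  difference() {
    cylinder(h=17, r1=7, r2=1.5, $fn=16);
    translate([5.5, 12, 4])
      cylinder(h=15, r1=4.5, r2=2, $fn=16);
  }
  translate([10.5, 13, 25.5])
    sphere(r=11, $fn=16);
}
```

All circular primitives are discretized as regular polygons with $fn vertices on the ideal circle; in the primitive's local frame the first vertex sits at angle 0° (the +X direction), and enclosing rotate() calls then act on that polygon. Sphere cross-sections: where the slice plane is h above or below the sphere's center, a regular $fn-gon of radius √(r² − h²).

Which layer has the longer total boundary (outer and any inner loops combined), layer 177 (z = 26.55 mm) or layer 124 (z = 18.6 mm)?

Layer 177 (z = 26.55): the cone is absent (z outside [0, 17]); the cone at (5.5, 12) is not intersected at this z (z outside [4, 19]); Subtracting the remaining from the first: the first operand is absent here, so nothing remains; the r=11 sphere at (10.5, 13) slices to a regular 16-gon of circumradius 10.950 (√(r²−h²) with h=1.05 from center) (perimeter = 2·16·10.950·sin(180°/16) = 68.36 mm); Combining (union): only the r=11 sphere at (10.5, 13) is present, so the union is just that shape — boundary = 68.36 mm. So its perimeter = 68.36 mm. Layer 124 (z = 18.6): the cone is not intersected at this z (z outside [0, 17]); the cone at (5.5, 12) (r1=4.5→r2=2) has section circumradius 2.067 here — a regular 16-gon (perimeter = 2·16·2.067·sin(180°/16) = 12.90 mm); After the difference (first − rest): the first operand is absent here, so nothing remains; the r=11 sphere at (10.5, 13) contributes a regular 16-gon of circumradius √(11²−6.9²) = 8.567 (perimeter = 2·16·8.567·sin(180°/16) = 53.48 mm); Taking the union: only the r=11 sphere at (10.5, 13) is present, so the union is just that shape — boundary = 53.48 mm. So its perimeter = 53.48 mm. Layer 177 is larger (68.36 vs 53.48 mm).

layer 177 (z = 26.55 mm)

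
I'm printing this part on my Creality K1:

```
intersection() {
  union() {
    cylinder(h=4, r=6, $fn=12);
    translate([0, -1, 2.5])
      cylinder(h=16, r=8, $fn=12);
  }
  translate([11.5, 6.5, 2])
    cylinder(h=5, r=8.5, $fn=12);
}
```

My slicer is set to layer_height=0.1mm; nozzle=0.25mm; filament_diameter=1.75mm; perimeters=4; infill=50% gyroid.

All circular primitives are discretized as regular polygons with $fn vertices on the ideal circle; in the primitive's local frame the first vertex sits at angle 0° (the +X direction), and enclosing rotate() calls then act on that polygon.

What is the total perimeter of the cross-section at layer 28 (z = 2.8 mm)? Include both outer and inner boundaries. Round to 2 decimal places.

18.51 mm

At z = 2.8 mm: the r=6 cylinder contributes a regular 12-gon of circumradius 6 (perimeter = 2·12·6.000·sin(180°/12) = 37.27 mm); the cylinder at (0, -1): section is a regular 12-gon, circumradius r=8 (perimeter = 2·12·8.000·sin(180°/12) = 49.69 mm); Merging all regions: the r=6 cylinder lies entirely inside the r=8 cylinder at (0, -1), so the union is just the r=8 cylinder at (0, -1) — boundary = 49.69 mm; the r=8.5 cylinder at (11.5, 6.5) contributes a regular 12-gon of circumradius 8.5 (perimeter = 2·12·8.500·sin(180°/12) = 52.80 mm); Taking the intersection: the r=8.5 cylinder at (11.5, 6.5) partially overlaps that combined region; clipping to the common part keeps 13.80 mm² — boundary = 18.51 mm. Overall, the cross-section is a single solid region. Total boundary length (outer) = 18.51 mm.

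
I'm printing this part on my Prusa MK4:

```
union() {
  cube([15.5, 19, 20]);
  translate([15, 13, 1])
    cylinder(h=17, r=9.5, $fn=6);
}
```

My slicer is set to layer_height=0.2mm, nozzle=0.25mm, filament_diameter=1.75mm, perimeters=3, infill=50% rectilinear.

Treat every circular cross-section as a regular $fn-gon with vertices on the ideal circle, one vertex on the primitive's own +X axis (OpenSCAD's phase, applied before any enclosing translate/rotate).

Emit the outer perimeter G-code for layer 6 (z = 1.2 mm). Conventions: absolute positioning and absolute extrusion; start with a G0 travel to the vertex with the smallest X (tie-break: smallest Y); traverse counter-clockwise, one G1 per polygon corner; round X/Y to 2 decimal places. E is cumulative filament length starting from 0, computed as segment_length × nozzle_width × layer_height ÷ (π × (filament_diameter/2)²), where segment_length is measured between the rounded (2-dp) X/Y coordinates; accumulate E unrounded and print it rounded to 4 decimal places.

At z = 1.2 mm: the 15.5×19 cube contributes its full rectangle; the cylinder at (15, 13): section is a regular 6-gon, circumradius r=9.5; Merging all regions: the regions partially overlap (shared area 112.34 mm²), so overlapping operands fuse into one piece — 1 connected region. The outline is a single polygon with 9 vertices. Extrusion per mm of travel: 0.25 × 0.2 / (π × 0.875²) = 0.020788. Accumulating E over each segment gives final E = 1.7370.

G0 X0.00 Y0.00 Z1.20
G1 X15.50 Y0.00 E0.3222
G1 X15.50 Y4.77 E0.4214
G1 X19.75 Y4.77 E0.5097
G1 X24.50 Y13.00 E0.7072
G1 X19.75 Y21.23 E0.9048
G1 X10.25 Y21.23 E1.1023
G1 X8.96 Y19.00 E1.1558
G1 X0.00 Y19.00 E1.3421
G1 X0.00 Y0.00 E1.7370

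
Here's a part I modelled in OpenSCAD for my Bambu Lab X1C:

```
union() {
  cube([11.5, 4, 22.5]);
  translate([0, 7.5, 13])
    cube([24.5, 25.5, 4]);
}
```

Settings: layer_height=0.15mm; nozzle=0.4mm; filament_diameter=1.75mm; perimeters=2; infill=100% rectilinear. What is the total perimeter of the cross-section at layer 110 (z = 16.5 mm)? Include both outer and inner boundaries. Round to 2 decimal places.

At z = 16.5 mm: the cube (footprint 11.5×4) is included at this height (perimeter 31.00 mm); the 24.5×25.5 cube at (0, 7.5) contributes its full rectangle (perimeter 100.00 mm); Taking the union: the 2 present regions are separate (no shared area or edge), so areas and boundary lengths simply add and each stays a separate island — boundary = 131.00 mm. Overall, the cross-section has 2 separate islands. Total boundary length (outer) = 131.00 mm.

131.00 mm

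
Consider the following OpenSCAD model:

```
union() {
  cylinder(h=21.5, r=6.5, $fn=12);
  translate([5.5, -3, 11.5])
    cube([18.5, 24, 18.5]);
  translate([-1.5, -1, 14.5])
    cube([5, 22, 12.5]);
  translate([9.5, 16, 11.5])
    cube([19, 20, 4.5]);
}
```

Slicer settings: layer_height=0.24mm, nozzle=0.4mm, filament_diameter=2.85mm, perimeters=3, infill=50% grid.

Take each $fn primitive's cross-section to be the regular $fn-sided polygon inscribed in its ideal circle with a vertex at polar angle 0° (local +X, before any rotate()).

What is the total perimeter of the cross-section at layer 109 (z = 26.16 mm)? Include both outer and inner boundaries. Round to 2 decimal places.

139.00 mm

At z = 26.16 mm: the cylinder is not intersected at this z (z outside [0, 21.5]); the cube at (5.5, -3) (footprint 18.5×24) is included at this height (perimeter 85.00 mm); the cube at (-1.5, -1) (footprint 5×22) is included at this height (perimeter 54.00 mm); the cube at (9.5, 16) is not intersected at this z (z outside [11.5, 16]); Merging all regions: the 2 present regions are separate (no shared area or edge), so areas and boundary lengths simply add and each stays a separate island — boundary = 139.00 mm. Overall, the cross-section has 2 separate islands. Total boundary length (outer) = 139.00 mm.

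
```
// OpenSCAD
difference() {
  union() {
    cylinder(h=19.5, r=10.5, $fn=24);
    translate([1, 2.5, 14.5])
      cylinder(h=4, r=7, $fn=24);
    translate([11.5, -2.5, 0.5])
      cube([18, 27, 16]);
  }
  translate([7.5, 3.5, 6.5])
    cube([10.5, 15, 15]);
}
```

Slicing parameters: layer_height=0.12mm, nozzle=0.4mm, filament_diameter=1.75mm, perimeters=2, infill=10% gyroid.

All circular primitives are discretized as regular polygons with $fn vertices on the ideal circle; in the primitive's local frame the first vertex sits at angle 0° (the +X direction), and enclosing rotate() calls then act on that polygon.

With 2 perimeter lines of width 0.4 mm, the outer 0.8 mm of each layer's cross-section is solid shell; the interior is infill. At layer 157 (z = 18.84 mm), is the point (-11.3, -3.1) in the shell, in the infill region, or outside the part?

At z = 18.84 mm: the r=10.5 cylinder gives a regular 24-gon of circumradius 10.5 (constant along its height); the cylinder at (1, 2.5) is absent (z outside [14.5, 18.5]); the cube at (11.5, -2.5) is not intersected at this z (z outside [0.5, 16.5]); Merging all regions: only the r=10.5 cylinder is present, so the union is just that shape — 1 connected region; the cube at (7.5, 3.5) (footprint 10.5×15) is included at this height; Subtracting the remaining from the first: starting from that combined region, the 10.5×15 cube at (7.5, 3.5) partially overlaps it — only the 5.08 mm² overlap (of its 157.50 mm²) is removed, clipping the outline — 1 connected region. Overall, the cross-section is a single solid region. The nearest boundary edge runs (-9.09, -5.25)→(-10.14, -2.72); distance from the point to it = 1.22 mm. The point is not inside any of the regions above, so it lies outside the cross-section (1.22 mm from the nearest boundary).

outside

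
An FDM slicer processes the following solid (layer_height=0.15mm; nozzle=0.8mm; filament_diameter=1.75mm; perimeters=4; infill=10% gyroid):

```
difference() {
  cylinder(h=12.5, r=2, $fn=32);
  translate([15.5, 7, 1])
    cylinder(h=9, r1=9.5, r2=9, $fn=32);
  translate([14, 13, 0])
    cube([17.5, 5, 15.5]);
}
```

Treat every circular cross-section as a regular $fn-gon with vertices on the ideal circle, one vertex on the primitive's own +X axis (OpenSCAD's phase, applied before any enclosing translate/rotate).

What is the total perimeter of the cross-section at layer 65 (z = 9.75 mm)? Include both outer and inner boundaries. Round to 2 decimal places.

12.55 mm

At z = 9.75 mm: the r=2 cylinder gives a regular 32-gon of circumradius 2 (constant along its height) (perimeter = 2·32·2.000·sin(180°/32) = 12.55 mm); the cone at (15.5, 7): at t=0.972 of its height the radius interpolates to r₁+(r₂−r₁)t = 9.014, giving a regular 32-gon of that circumradius (perimeter = 2·32·9.014·sin(180°/32) = 56.54 mm); the cube at (14, 13) is present — its section is the full 17.5×5 rectangle (perimeter 45.00 mm); Subtracting the remaining from the first: starting from the r=2 cylinder, the cone at (15.5, 7) misses the remaining region (no effect); the 17.5×5 cube at (14, 13) misses the remaining region (no effect) — boundary = 12.55 mm. Overall, the cross-section is a single solid region. Total boundary length (outer) = 12.55 mm.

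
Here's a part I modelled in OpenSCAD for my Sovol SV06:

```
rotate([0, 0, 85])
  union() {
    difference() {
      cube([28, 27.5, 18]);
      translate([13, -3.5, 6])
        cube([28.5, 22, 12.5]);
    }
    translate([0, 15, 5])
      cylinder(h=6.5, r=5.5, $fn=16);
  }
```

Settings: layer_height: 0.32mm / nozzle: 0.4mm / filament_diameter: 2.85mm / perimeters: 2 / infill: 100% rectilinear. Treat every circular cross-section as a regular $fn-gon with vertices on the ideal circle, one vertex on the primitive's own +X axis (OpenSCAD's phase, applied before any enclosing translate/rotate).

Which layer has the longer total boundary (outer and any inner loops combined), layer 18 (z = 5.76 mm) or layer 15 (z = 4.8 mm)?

Layer 18 (z = 5.76): the cube is present — its section is the full 28×27.5 rectangle (perimeter 111.00 mm); the cube at (13, -3.5) is absent (z outside [6, 18.5]); Subtracting the remaining from the first: none of the subtracted shapes is present at this height, so the 28×27.5 cube is unchanged — boundary = 111.00 mm; the r=5.5 cylinder at (0, 15) gives a regular 16-gon of circumradius 5.5 (constant along its height) (perimeter = 2·16·5.500·sin(180°/16) = 34.34 mm); Merging all regions: the regions partially overlap (shared area 46.30 mm²), so the edge portions inside another operand are dropped and the merged outline is re-measured after clipping — boundary = 117.17 mm; (whole slice rotated 85° about Z — lengths, areas and connectivity unchanged). So its perimeter = 117.17 mm. Layer 15 (z = 4.8): the cube (footprint 28×27.5) is included at this height (perimeter 111.00 mm); the cube at (13, -3.5) is not intersected at this z (z outside [6, 18.5]); After the difference (first − rest): none of the subtracted shapes is present at this height, so the 28×27.5 cube is unchanged — boundary = 111.00 mm; the cylinder at (0, 15) does not reach this height (z outside [5, 11.5]); Combining (union): only the result so far is present, so the union is just that shape — boundary = 111.00 mm; (whole slice rotated 85° about Z — lengths, areas and connectivity unchanged). So its perimeter = 111.00 mm. Layer 18 is larger (117.17 vs 111.00 mm).

layer 18 (z = 5.76 mm)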